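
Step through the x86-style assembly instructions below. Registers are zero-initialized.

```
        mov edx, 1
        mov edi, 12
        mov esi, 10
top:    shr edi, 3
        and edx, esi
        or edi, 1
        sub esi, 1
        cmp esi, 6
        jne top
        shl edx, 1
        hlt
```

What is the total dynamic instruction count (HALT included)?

mov edx, 1 → edx=1
mov edi, 12 → edi=12
mov esi, 10 → esi=10
shr edi, 3 → edi=12>>3=1
and edx, esi → edx=1&10=0
or edi, 1 → edi=1|1=1
sub esi, 1 → esi=10-1=9
cmp esi, 6  (cmp 9,6)
jne top: taken
shr edi, 3 → edi=1>>3=0
and edx, esi → edx=0&9=0
or edi, 1 → edi=0|1=1
sub esi, 1 → esi=9-1=8
cmp esi, 6  (cmp 8,6)
jne top: taken
shr edi, 3 → edi=1>>3=0
and edx, esi → edx=0&8=0
or edi, 1 → edi=0|1=1
sub esi, 1 → esi=8-1=7
cmp esi, 6  (cmp 7,6)
jne top: taken
shr edi, 3 → edi=1>>3=0
and edx, esi → edx=0&7=0
or edi, 1 → edi=0|1=1
sub esi, 1 → esi=7-1=6
cmp esi, 6  (cmp 6,6)
jne top: not taken
shl edx, 1 → edx=0<<1=0
halt.
Total executed instructions: 29.

29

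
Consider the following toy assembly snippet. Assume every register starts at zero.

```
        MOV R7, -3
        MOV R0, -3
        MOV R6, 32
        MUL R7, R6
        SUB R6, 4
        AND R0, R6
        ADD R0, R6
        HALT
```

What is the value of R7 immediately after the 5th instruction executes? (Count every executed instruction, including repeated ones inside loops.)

-96

R7=-3
R0=-3
R6=32
R7=(-3)*32=-96
R6=32-4=28
After step 5: R7 = -96.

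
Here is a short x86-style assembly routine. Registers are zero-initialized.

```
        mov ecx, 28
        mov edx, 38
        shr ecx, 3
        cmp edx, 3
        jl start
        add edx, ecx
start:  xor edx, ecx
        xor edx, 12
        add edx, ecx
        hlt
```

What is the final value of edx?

41

mov ecx, 28 → ecx=28
mov edx, 38 → edx=38
shr ecx, 3 → ecx=28>>3=3
cmp edx, 3  (cmp 38,3)
jl start: not taken
add edx, ecx → edx=38+3=41
xor edx, ecx → edx=41^3=42
xor edx, 12 → edx=42^12=38
add edx, ecx → edx=38+3=41
halt.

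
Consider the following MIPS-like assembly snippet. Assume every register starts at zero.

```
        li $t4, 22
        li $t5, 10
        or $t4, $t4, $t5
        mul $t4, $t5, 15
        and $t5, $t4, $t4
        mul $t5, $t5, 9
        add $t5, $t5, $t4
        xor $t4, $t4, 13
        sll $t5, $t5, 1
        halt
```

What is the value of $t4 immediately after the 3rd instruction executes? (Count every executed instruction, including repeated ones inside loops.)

$t4=22
$t5=10
$t4=22|10=30
After step 3: $t4 = 30.

30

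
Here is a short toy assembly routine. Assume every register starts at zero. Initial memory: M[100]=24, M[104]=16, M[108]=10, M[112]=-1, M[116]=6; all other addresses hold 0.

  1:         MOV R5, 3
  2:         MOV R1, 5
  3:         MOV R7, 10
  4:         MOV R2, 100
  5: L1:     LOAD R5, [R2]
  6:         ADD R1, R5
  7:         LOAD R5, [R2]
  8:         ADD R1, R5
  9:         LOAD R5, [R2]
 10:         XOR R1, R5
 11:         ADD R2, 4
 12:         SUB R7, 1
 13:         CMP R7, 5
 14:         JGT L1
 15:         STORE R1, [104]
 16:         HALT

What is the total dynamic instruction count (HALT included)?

R5=3
R1=5
R7=10
R2=100
R5=M[100]=24
R1=5+24=29
R5=M[100]=24
R1=29+24=53
R5=M[100]=24
R1=53^24=45
R2=100+4=104
R7=10-1=9
CMP R7, 5  (cmp 9,5)
JGT L1: taken
R5=M[104]=16
R1=45+16=61
R5=M[104]=16
R1=61+16=77
R5=M[104]=16
R1=77^16=93
R2=104+4=108
R7=9-1=8
CMP R7, 5  (cmp 8,5)
JGT L1: taken
R5=M[108]=10
R1=93+10=103
R5=M[108]=10
R1=103+10=113
R5=M[108]=10
R1=113^10=123
R2=108+4=112
R7=8-1=7
CMP R7, 5  (cmp 7,5)
JGT L1: taken
R5=M[112]=-1
R1=123+(-1)=122
R5=M[112]=-1
R1=122+(-1)=121
R5=M[112]=-1
R1=121^(-1)=-122
R2=112+4=116
R7=7-1=6
CMP R7, 5  (cmp 6,5)
JGT L1: taken
R5=M[116]=6
R1=(-122)+6=-116
R5=M[116]=6
R1=(-116)+6=-110
R5=M[116]=6
R1=(-110)^6=-108
R2=116+4=120
R7=6-1=5
CMP R7, 5  (cmp 5,5)
JGT L1: not taken
STORE R1, [104] → M[104]=-108
halt.
Total executed instructions: 56.

56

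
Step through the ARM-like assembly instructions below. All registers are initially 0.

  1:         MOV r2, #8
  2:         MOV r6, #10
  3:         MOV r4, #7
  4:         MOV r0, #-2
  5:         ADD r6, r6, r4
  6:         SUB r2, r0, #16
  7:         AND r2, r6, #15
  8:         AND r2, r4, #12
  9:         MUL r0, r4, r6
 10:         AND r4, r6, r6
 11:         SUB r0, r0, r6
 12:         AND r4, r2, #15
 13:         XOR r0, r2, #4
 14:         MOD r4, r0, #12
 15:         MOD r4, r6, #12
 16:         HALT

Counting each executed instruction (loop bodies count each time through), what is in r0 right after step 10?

119

MOV r2, #8 → r2=8
MOV r6, #10 → r6=10
MOV r4, #7 → r4=7
MOV r0, #-2 → r0=-2
ADD r6, r6, r4 → r6=10+7=17
SUB r2, r0, #16 → r2=(-2)-16=-18
AND r2, r6, #15 → r2=17&15=1
AND r2, r4, #12 → r2=7&12=4
MUL r0, r4, r6 → r0=7*17=119
AND r4, r6, r6 → r4=17&17=17
After step 10: r0 = 119.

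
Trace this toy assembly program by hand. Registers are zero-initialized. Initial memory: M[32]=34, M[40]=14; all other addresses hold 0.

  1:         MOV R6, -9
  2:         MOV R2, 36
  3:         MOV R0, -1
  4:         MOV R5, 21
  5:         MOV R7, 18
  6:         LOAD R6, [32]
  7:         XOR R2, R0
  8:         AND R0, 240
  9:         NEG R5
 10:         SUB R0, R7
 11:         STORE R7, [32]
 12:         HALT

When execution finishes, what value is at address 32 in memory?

18

R6=-9
R2=36
R0=-1
R5=21
R7=18
R6=M[32]=34
R2=36^(-1)=-37
R0=(-1)&240=240
R5=-(21)=-21
R0=240-18=222
STORE R7, [32] → M[32]=18
halt.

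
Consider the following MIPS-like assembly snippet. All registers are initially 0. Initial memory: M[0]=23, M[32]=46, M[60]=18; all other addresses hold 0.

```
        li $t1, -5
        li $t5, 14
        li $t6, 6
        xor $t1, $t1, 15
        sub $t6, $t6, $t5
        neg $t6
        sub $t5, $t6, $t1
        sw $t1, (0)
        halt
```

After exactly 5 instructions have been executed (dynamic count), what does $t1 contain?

-12

after li $t1, -5: $t1=-5
after li $t5, 14: $t5=14
after li $t6, 6: $t6=6
after xor $t1, $t1, 15: $t1=(-5)^15=-12
after sub $t6, $t6, $t5: $t6=6-14=-8
After step 5: $t1 = -12.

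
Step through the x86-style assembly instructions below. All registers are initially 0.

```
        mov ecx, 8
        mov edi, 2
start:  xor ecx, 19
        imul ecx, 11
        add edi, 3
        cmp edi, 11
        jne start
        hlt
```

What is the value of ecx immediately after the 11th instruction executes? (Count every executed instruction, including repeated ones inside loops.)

ecx=8
edi=2
ecx=8^19=27
ecx=27*11=297
edi=2+3=5
cmp edi, 11  (cmp 5,11)
jne start: taken
ecx=297^19=314
ecx=314*11=3454
edi=5+3=8
cmp edi, 11  (cmp 8,11)
After step 11: ecx = 3454.

3454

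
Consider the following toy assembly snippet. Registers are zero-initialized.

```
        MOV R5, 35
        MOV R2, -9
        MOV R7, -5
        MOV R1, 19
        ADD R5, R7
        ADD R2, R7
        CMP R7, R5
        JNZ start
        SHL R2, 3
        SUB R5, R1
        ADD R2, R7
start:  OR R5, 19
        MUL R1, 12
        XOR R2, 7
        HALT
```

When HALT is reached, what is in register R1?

after MOV R5, 35: R5=35
after MOV R2, -9: R2=-9
after MOV R7, -5: R7=-5
after MOV R1, 19: R1=19
after ADD R5, R7: R5=35+(-5)=30
after ADD R2, R7: R2=(-9)+(-5)=-14
CMP R7, R5  (cmp -5,30)
JNZ start: taken
after OR R5, 19: R5=30|19=31
after MUL R1, 12: R1=19*12=228
after XOR R2, 7: R2=(-14)^7=-11
halt.

228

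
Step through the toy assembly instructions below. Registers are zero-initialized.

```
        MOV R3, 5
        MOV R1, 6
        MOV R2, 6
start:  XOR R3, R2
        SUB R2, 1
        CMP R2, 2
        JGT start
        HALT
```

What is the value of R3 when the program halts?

MOV R3, 5 → R3=5
MOV R1, 6 → R1=6
MOV R2, 6 → R2=6
XOR R3, R2 → R3=5^6=3
SUB R2, 1 → R2=6-1=5
CMP R2, 2  (cmp 5,2)
JGT start: taken
XOR R3, R2 → R3=3^5=6
SUB R2, 1 → R2=5-1=4
CMP R2, 2  (cmp 4,2)
JGT start: taken
XOR R3, R2 → R3=6^4=2
SUB R2, 1 → R2=4-1=3
CMP R2, 2  (cmp 3,2)
JGT start: taken
XOR R3, R2 → R3=2^3=1
SUB R2, 1 → R2=3-1=2
CMP R2, 2  (cmp 2,2)
JGT start: not taken
halt.

1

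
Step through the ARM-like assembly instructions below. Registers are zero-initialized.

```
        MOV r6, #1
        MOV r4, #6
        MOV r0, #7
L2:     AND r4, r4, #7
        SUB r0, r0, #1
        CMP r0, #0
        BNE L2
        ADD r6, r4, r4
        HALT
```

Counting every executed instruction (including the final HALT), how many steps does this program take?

33

r6=1
r4=6
r0=7
r4=6&7=6
r0=7-1=6
CMP r0, #0  (cmp 6,0)
BNE L2: taken
r4=6&7=6
r0=6-1=5
CMP r0, #0  (cmp 5,0)
BNE L2: taken
r4=6&7=6
r0=5-1=4
CMP r0, #0  (cmp 4,0)
BNE L2: taken
r4=6&7=6
r0=4-1=3
CMP r0, #0  (cmp 3,0)
BNE L2: taken
r4=6&7=6
r0=3-1=2
CMP r0, #0  (cmp 2,0)
BNE L2: taken
r4=6&7=6
r0=2-1=1
CMP r0, #0  (cmp 1,0)
BNE L2: taken
r4=6&7=6
r0=1-1=0
CMP r0, #0  (cmp 0,0)
BNE L2: not taken
r6=6+6=12
halt.
Total executed instructions: 33.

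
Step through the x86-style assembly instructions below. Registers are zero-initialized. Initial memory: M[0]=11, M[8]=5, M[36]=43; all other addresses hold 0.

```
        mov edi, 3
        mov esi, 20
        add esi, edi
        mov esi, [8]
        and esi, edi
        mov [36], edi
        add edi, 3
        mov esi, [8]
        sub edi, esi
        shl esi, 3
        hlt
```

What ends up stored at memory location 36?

mov edi, 3 → edi=3
mov esi, 20 → esi=20
add esi, edi → esi=20+3=23
mov esi, [8] → esi=M[8]=5
and esi, edi → esi=5&3=1
mov [36], edi → M[36]=3
add edi, 3 → edi=3+3=6
mov esi, [8] → esi=M[8]=5
sub edi, esi → edi=6-5=1
shl esi, 3 → esi=5<<3=40
halt.

3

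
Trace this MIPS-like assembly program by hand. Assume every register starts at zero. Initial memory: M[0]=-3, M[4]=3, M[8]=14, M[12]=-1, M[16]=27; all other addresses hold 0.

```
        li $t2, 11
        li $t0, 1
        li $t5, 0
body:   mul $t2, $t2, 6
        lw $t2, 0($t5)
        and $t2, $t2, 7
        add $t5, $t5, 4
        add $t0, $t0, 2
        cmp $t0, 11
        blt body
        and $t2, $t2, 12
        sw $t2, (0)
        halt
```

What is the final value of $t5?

20

li $t2, 11 → $t2=11
li $t0, 1 → $t0=1
li $t5, 0 → $t5=0
mul $t2, $t2, 6 → $t2=11*6=66
lw $t2, 0($t5) → $t2=M[0]=-3
and $t2, $t2, 7 → $t2=(-3)&7=5
add $t5, $t5, 4 → $t5=0+4=4
add $t0, $t0, 2 → $t0=1+2=3
cmp $t0, 11  (cmp 3,11)
blt body: taken
mul $t2, $t2, 6 → $t2=5*6=30
lw $t2, 0($t5) → $t2=M[4]=3
and $t2, $t2, 7 → $t2=3&7=3
add $t5, $t5, 4 → $t5=4+4=8
add $t0, $t0, 2 → $t0=3+2=5
cmp $t0, 11  (cmp 5,11)
blt body: taken
mul $t2, $t2, 6 → $t2=3*6=18
lw $t2, 0($t5) → $t2=M[8]=14
and $t2, $t2, 7 → $t2=14&7=6
add $t5, $t5, 4 → $t5=8+4=12
add $t0, $t0, 2 → $t0=5+2=7
cmp $t0, 11  (cmp 7,11)
blt body: taken
mul $t2, $t2, 6 → $t2=6*6=36
lw $t2, 0($t5) → $t2=M[12]=-1
and $t2, $t2, 7 → $t2=(-1)&7=7
add $t5, $t5, 4 → $t5=12+4=16
add $t0, $t0, 2 → $t0=7+2=9
cmp $t0, 11  (cmp 9,11)
blt body: taken
mul $t2, $t2, 6 → $t2=7*6=42
lw $t2, 0($t5) → $t2=M[16]=27
and $t2, $t2, 7 → $t2=27&7=3
add $t5, $t5, 4 → $t5=16+4=20
add $t0, $t0, 2 → $t0=9+2=11
cmp $t0, 11  (cmp 11,11)
blt body: not taken
and $t2, $t2, 12 → $t2=3&12=0
sw $t2, (0) → M[0]=0
halt.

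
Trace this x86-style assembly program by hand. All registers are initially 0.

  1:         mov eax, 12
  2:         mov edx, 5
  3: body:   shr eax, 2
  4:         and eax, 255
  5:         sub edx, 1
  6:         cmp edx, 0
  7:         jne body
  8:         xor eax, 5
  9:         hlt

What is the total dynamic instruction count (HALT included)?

mov eax, 12 → eax=12
mov edx, 5 → edx=5
shr eax, 2 → eax=12>>2=3
and eax, 255 → eax=3&255=3
sub edx, 1 → edx=5-1=4
cmp edx, 0  (cmp 4,0)
jne body: taken
shr eax, 2 → eax=3>>2=0
and eax, 255 → eax=0&255=0
sub edx, 1 → edx=4-1=3
cmp edx, 0  (cmp 3,0)
jne body: taken
shr eax, 2 → eax=0>>2=0
and eax, 255 → eax=0&255=0
sub edx, 1 → edx=3-1=2
cmp edx, 0  (cmp 2,0)
jne body: taken
shr eax, 2 → eax=0>>2=0
and eax, 255 → eax=0&255=0
sub edx, 1 → edx=2-1=1
cmp edx, 0  (cmp 1,0)
jne body: taken
shr eax, 2 → eax=0>>2=0
and eax, 255 → eax=0&255=0
sub edx, 1 → edx=1-1=0
cmp edx, 0  (cmp 0,0)
jne body: not taken
xor eax, 5 → eax=0^5=5
halt.
Total executed instructions: 29.

29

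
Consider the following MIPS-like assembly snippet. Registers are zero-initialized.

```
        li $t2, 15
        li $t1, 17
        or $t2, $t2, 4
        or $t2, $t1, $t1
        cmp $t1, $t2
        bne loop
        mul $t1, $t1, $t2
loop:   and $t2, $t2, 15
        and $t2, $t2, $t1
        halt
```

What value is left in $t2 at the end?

after li $t2, 15: $t2=15
after li $t1, 17: $t1=17
after or $t2, $t2, 4: $t2=15|4=15
after or $t2, $t1, $t1: $t2=17|17=17
cmp $t1, $t2  (cmp 17,17)
bne loop: not taken
after mul $t1, $t1, $t2: $t1=17*17=289
after and $t2, $t2, 15: $t2=17&15=1
after and $t2, $t2, $t1: $t2=1&289=1
halt.

1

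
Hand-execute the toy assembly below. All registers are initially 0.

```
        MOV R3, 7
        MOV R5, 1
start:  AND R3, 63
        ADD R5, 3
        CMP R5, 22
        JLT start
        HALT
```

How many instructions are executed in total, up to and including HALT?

31

MOV R3, 7 → R3=7
MOV R5, 1 → R5=1
AND R3, 63 → R3=7&63=7
ADD R5, 3 → R5=1+3=4
CMP R5, 22  (cmp 4,22)
JLT start: taken
AND R3, 63 → R3=7&63=7
ADD R5, 3 → R5=4+3=7
CMP R5, 22  (cmp 7,22)
JLT start: taken
AND R3, 63 → R3=7&63=7
ADD R5, 3 → R5=7+3=10
CMP R5, 22  (cmp 10,22)
JLT start: taken
AND R3, 63 → R3=7&63=7
ADD R5, 3 → R5=10+3=13
CMP R5, 22  (cmp 13,22)
JLT start: taken
AND R3, 63 → R3=7&63=7
ADD R5, 3 → R5=13+3=16
CMP R5, 22  (cmp 16,22)
JLT start: taken
AND R3, 63 → R3=7&63=7
ADD R5, 3 → R5=16+3=19
CMP R5, 22  (cmp 19,22)
JLT start: taken
AND R3, 63 → R3=7&63=7
ADD R5, 3 → R5=19+3=22
CMP R5, 22  (cmp 22,22)
JLT start: not taken
halt.
Total executed instructions: 31.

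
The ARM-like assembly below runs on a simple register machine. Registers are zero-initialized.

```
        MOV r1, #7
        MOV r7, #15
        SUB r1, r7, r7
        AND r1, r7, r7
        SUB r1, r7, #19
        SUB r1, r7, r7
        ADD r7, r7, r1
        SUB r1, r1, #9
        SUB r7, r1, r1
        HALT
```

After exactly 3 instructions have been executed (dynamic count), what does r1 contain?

0

after MOV r1, #7: r1=7
after MOV r7, #15: r7=15
after SUB r1, r7, r7: r1=15-15=0
After step 3: r1 = 0.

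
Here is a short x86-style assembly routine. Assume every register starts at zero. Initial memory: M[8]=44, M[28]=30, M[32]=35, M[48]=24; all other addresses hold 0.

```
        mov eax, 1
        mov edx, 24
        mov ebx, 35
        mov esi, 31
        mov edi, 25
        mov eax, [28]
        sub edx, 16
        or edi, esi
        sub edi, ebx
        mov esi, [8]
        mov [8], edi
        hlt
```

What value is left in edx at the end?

8

mov eax, 1 → eax=1
mov edx, 24 → edx=24
mov ebx, 35 → ebx=35
mov esi, 31 → esi=31
mov edi, 25 → edi=25
mov eax, [28] → eax=M[28]=30
sub edx, 16 → edx=24-16=8
or edi, esi → edi=25|31=31
sub edi, ebx → edi=31-35=-4
mov esi, [8] → esi=M[8]=44
mov [8], edi → M[8]=-4
halt.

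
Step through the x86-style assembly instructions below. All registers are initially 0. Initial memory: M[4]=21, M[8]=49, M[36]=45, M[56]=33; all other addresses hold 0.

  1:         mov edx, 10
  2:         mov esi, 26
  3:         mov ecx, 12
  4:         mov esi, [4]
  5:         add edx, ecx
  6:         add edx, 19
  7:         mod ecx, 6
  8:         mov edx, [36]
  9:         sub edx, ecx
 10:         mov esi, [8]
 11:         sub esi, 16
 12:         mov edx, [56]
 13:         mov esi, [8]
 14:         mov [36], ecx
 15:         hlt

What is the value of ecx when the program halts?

after mov edx, 10: edx=10
after mov esi, 26: esi=26
after mov ecx, 12: ecx=12
after mov esi, [4]: esi=M[4]=21
after add edx, ecx: edx=10+12=22
after add edx, 19: edx=22+19=41
after mod ecx, 6: ecx=12%6=0
after mov edx, [36]: edx=M[36]=45
after sub edx, ecx: edx=45-0=45
after mov esi, [8]: esi=M[8]=49
after sub esi, 16: esi=49-16=33
after mov edx, [56]: edx=M[56]=33
after mov esi, [8]: esi=M[8]=49
mov [36], ecx → M[36]=0
halt.

0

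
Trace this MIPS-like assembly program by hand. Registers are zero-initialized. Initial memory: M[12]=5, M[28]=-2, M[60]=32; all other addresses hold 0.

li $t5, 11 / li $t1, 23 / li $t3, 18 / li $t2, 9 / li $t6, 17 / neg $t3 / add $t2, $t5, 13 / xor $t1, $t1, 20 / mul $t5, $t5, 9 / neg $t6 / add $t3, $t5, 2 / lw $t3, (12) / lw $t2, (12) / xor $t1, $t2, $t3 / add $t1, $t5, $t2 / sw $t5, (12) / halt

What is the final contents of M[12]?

99

li $t5, 11 → $t5=11
li $t1, 23 → $t1=23
li $t3, 18 → $t3=18
li $t2, 9 → $t2=9
li $t6, 17 → $t6=17
neg $t3 → $t3=-(18)=-18
add $t2, $t5, 13 → $t2=11+13=24
xor $t1, $t1, 20 → $t1=23^20=3
mul $t5, $t5, 9 → $t5=11*9=99
neg $t6 → $t6=-(17)=-17
add $t3, $t5, 2 → $t3=99+2=101
lw $t3, (12) → $t3=M[12]=5
lw $t2, (12) → $t2=M[12]=5
xor $t1, $t2, $t3 → $t1=5^5=0
add $t1, $t5, $t2 → $t1=99+5=104
sw $t5, (12) → M[12]=99
halt.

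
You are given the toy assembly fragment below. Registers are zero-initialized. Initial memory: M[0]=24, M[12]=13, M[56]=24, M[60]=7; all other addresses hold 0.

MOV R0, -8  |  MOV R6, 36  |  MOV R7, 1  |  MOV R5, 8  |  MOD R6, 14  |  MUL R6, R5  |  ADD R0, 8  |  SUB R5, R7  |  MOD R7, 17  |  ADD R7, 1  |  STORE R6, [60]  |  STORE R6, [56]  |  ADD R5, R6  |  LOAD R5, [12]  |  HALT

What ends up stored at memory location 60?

R0=-8
R6=36
R7=1
R5=8
R6=36%14=8
R6=8*8=64
R0=(-8)+8=0
R5=8-1=7
R7=1%17=1
R7=1+1=2
STORE R6, [60] → M[60]=64
STORE R6, [56] → M[56]=64
R5=7+64=71
R5=M[12]=13
halt.

64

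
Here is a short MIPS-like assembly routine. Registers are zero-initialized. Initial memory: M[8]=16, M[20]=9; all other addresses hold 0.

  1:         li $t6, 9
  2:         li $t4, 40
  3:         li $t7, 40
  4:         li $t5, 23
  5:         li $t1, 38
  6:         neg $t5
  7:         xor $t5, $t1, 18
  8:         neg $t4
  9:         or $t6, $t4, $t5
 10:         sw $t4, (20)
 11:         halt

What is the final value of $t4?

after li $t6, 9: $t6=9
after li $t4, 40: $t4=40
after li $t7, 40: $t7=40
after li $t5, 23: $t5=23
after li $t1, 38: $t1=38
after neg $t5: $t5=-(23)=-23
after xor $t5, $t1, 18: $t5=38^18=52
after neg $t4: $t4=-(40)=-40
after or $t6, $t4, $t5: $t6=(-40)|52=-4
sw $t4, (20) → M[20]=-40
halt.

-40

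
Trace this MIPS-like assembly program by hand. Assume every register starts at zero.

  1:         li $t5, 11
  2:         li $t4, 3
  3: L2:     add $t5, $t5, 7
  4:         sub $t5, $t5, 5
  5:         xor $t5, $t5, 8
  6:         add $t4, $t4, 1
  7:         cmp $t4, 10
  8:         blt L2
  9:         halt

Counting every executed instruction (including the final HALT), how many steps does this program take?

45

li $t5, 11 → $t5=11
li $t4, 3 → $t4=3
add $t5, $t5, 7 → $t5=11+7=18
sub $t5, $t5, 5 → $t5=18-5=13
xor $t5, $t5, 8 → $t5=13^8=5
add $t4, $t4, 1 → $t4=3+1=4
cmp $t4, 10  (cmp 4,10)
blt L2: taken
add $t5, $t5, 7 → $t5=5+7=12
sub $t5, $t5, 5 → $t5=12-5=7
xor $t5, $t5, 8 → $t5=7^8=15
add $t4, $t4, 1 → $t4=4+1=5
cmp $t4, 10  (cmp 5,10)
blt L2: taken
add $t5, $t5, 7 → $t5=15+7=22
sub $t5, $t5, 5 → $t5=22-5=17
xor $t5, $t5, 8 → $t5=17^8=25
add $t4, $t4, 1 → $t4=5+1=6
cmp $t4, 10  (cmp 6,10)
blt L2: taken
add $t5, $t5, 7 → $t5=25+7=32
sub $t5, $t5, 5 → $t5=32-5=27
xor $t5, $t5, 8 → $t5=27^8=19
add $t4, $t4, 1 → $t4=6+1=7
cmp $t4, 10  (cmp 7,10)
blt L2: taken
add $t5, $t5, 7 → $t5=19+7=26
sub $t5, $t5, 5 → $t5=26-5=21
xor $t5, $t5, 8 → $t5=21^8=29
add $t4, $t4, 1 → $t4=7+1=8
cmp $t4, 10  (cmp 8,10)
blt L2: taken
add $t5, $t5, 7 → $t5=29+7=36
sub $t5, $t5, 5 → $t5=36-5=31
xor $t5, $t5, 8 → $t5=31^8=23
add $t4, $t4, 1 → $t4=8+1=9
cmp $t4, 10  (cmp 9,10)
blt L2: taken
add $t5, $t5, 7 → $t5=23+7=30
sub $t5, $t5, 5 → $t5=30-5=25
xor $t5, $t5, 8 → $t5=25^8=17
add $t4, $t4, 1 → $t4=9+1=10
cmp $t4, 10  (cmp 10,10)
blt L2: not taken
halt.
Total executed instructions: 45.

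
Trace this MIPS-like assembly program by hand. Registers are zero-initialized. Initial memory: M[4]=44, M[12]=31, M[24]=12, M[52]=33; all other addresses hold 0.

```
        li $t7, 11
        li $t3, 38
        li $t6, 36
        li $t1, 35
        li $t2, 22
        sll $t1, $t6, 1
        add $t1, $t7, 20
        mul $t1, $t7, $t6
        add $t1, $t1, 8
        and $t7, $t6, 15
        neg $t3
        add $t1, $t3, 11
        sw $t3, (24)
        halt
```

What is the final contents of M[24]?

-38

li $t7, 11 → $t7=11
li $t3, 38 → $t3=38
li $t6, 36 → $t6=36
li $t1, 35 → $t1=35
li $t2, 22 → $t2=22
sll $t1, $t6, 1 → $t1=36<<1=72
add $t1, $t7, 20 → $t1=11+20=31
mul $t1, $t7, $t6 → $t1=11*36=396
add $t1, $t1, 8 → $t1=396+8=404
and $t7, $t6, 15 → $t7=36&15=4
neg $t3 → $t3=-(38)=-38
add $t1, $t3, 11 → $t1=(-38)+11=-27
sw $t3, (24) → M[24]=-38
halt.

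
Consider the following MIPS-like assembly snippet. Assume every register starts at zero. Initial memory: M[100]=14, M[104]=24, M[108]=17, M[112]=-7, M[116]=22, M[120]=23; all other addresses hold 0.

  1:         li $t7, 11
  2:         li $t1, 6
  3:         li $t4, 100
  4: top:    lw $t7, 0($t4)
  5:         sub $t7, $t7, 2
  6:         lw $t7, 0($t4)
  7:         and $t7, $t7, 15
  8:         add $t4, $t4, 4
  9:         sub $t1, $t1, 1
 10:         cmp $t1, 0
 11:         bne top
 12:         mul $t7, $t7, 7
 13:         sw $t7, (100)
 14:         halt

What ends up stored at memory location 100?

49

$t7=11
$t1=6
$t4=100
$t7=M[100]=14
$t7=14-2=12
$t7=M[100]=14
$t7=14&15=14
$t4=100+4=104
$t1=6-1=5
cmp $t1, 0  (cmp 5,0)
bne top: taken
$t7=M[104]=24
$t7=24-2=22
$t7=M[104]=24
$t7=24&15=8
$t4=104+4=108
$t1=5-1=4
cmp $t1, 0  (cmp 4,0)
bne top: taken
$t7=M[108]=17
$t7=17-2=15
$t7=M[108]=17
$t7=17&15=1
$t4=108+4=112
$t1=4-1=3
cmp $t1, 0  (cmp 3,0)
bne top: taken
$t7=M[112]=-7
$t7=(-7)-2=-9
$t7=M[112]=-7
$t7=(-7)&15=9
$t4=112+4=116
$t1=3-1=2
cmp $t1, 0  (cmp 2,0)
bne top: taken
$t7=M[116]=22
$t7=22-2=20
$t7=M[116]=22
$t7=22&15=6
$t4=116+4=120
$t1=2-1=1
cmp $t1, 0  (cmp 1,0)
bne top: taken
$t7=M[120]=23
$t7=23-2=21
$t7=M[120]=23
$t7=23&15=7
$t4=120+4=124
$t1=1-1=0
cmp $t1, 0  (cmp 0,0)
bne top: not taken
$t7=7*7=49
sw $t7, (100) → M[100]=49
halt.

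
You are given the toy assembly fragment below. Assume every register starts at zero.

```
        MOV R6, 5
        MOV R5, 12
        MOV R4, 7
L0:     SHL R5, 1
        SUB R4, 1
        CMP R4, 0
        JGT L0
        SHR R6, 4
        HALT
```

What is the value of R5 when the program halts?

1536

after MOV R6, 5: R6=5
after MOV R5, 12: R5=12
after MOV R4, 7: R4=7
after SHL R5, 1: R5=12<<1=24
after SUB R4, 1: R4=7-1=6
CMP R4, 0  (cmp 6,0)
JGT L0: taken
after SHL R5, 1: R5=24<<1=48
after SUB R4, 1: R4=6-1=5
CMP R4, 0  (cmp 5,0)
JGT L0: taken
after SHL R5, 1: R5=48<<1=96
after SUB R4, 1: R4=5-1=4
CMP R4, 0  (cmp 4,0)
JGT L0: taken
after SHL R5, 1: R5=96<<1=192
after SUB R4, 1: R4=4-1=3
CMP R4, 0  (cmp 3,0)
JGT L0: taken
after SHL R5, 1: R5=192<<1=384
after SUB R4, 1: R4=3-1=2
CMP R4, 0  (cmp 2,0)
JGT L0: taken
after SHL R5, 1: R5=384<<1=768
after SUB R4, 1: R4=2-1=1
CMP R4, 0  (cmp 1,0)
JGT L0: taken
after SHL R5, 1: R5=768<<1=1536
after SUB R4, 1: R4=1-1=0
CMP R4, 0  (cmp 0,0)
JGT L0: not taken
after SHR R6, 4: R6=5>>4=0
halt.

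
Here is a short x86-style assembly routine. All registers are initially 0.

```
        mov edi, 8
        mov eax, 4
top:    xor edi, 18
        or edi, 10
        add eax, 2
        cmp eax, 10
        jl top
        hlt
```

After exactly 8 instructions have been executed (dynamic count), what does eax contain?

6

edi=8
eax=4
edi=8^18=26
edi=26|10=26
eax=4+2=6
cmp eax, 10  (cmp 6,10)
jl top: taken
edi=26^18=8
After step 8: eax = 6.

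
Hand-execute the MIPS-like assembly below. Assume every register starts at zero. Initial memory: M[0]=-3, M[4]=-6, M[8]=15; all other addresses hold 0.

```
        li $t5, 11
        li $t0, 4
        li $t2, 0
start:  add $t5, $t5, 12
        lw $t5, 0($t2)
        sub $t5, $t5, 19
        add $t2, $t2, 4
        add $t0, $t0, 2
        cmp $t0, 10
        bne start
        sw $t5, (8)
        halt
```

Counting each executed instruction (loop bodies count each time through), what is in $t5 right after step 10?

$t5=11
$t0=4
$t2=0
$t5=11+12=23
$t5=M[0]=-3
$t5=(-3)-19=-22
$t2=0+4=4
$t0=4+2=6
cmp $t0, 10  (cmp 6,10)
bne start: taken
After step 10: $t5 = -22.

-22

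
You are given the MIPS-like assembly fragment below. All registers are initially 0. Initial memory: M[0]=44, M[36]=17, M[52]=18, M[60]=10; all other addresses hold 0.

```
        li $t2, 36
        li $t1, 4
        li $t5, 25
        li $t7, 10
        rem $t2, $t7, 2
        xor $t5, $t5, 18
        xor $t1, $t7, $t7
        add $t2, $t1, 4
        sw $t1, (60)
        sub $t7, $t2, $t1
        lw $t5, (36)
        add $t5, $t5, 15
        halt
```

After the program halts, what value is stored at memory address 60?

0

li $t2, 36 → $t2=36
li $t1, 4 → $t1=4
li $t5, 25 → $t5=25
li $t7, 10 → $t7=10
rem $t2, $t7, 2 → $t2=10%2=0
xor $t5, $t5, 18 → $t5=25^18=11
xor $t1, $t7, $t7 → $t1=10^10=0
add $t2, $t1, 4 → $t2=0+4=4
sw $t1, (60) → M[60]=0
sub $t7, $t2, $t1 → $t7=4-0=4
lw $t5, (36) → $t5=M[36]=17
add $t5, $t5, 15 → $t5=17+15=32
halt.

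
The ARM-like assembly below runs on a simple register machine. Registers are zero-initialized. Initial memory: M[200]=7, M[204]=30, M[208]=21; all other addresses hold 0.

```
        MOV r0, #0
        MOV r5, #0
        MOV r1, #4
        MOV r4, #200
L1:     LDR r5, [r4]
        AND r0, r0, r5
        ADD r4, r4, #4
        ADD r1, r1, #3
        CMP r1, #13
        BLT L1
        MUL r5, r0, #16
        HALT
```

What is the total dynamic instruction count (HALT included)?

after MOV r0, #0: r0=0
after MOV r5, #0: r5=0
after MOV r1, #4: r1=4
after MOV r4, #200: r4=200
after LDR r5, [r4]: r5=M[200]=7
after AND r0, r0, r5: r0=0&7=0
after ADD r4, r4, #4: r4=200+4=204
after ADD r1, r1, #3: r1=4+3=7
CMP r1, #13  (cmp 7,13)
BLT L1: taken
after LDR r5, [r4]: r5=M[204]=30
after AND r0, r0, r5: r0=0&30=0
after ADD r4, r4, #4: r4=204+4=208
after ADD r1, r1, #3: r1=7+3=10
CMP r1, #13  (cmp 10,13)
BLT L1: taken
after LDR r5, [r4]: r5=M[208]=21
after AND r0, r0, r5: r0=0&21=0
after ADD r4, r4, #4: r4=208+4=212
after ADD r1, r1, #3: r1=10+3=13
CMP r1, #13  (cmp 13,13)
BLT L1: not taken
after MUL r5, r0, #16: r5=0*16=0
halt.
Total executed instructions: 24.

24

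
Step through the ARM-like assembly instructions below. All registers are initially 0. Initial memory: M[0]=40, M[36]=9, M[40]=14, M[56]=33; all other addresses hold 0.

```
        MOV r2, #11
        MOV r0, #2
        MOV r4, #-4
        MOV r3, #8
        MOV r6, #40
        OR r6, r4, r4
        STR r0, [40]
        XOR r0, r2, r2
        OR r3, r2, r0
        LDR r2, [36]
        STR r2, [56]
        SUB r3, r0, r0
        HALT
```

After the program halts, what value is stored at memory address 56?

MOV r2, #11 → r2=11
MOV r0, #2 → r0=2
MOV r4, #-4 → r4=-4
MOV r3, #8 → r3=8
MOV r6, #40 → r6=40
OR r6, r4, r4 → r6=(-4)|(-4)=-4
STR r0, [40] → M[40]=2
XOR r0, r2, r2 → r0=11^11=0
OR r3, r2, r0 → r3=11|0=11
LDR r2, [36] → r2=M[36]=9
STR r2, [56] → M[56]=9
SUB r3, r0, r0 → r3=0-0=0
halt.

9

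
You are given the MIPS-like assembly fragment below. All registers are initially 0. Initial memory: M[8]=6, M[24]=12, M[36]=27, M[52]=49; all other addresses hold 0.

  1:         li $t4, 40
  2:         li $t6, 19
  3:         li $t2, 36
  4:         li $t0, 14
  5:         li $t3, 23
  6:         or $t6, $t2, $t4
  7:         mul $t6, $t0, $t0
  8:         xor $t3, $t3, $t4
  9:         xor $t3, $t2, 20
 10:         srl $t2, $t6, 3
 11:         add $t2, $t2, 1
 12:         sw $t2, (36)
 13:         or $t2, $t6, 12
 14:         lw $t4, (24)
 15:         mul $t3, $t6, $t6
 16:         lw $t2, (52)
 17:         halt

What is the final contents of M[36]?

li $t4, 40 → $t4=40
li $t6, 19 → $t6=19
li $t2, 36 → $t2=36
li $t0, 14 → $t0=14
li $t3, 23 → $t3=23
or $t6, $t2, $t4 → $t6=36|40=44
mul $t6, $t0, $t0 → $t6=14*14=196
xor $t3, $t3, $t4 → $t3=23^40=63
xor $t3, $t2, 20 → $t3=36^20=48
srl $t2, $t6, 3 → $t2=196>>3=24
add $t2, $t2, 1 → $t2=24+1=25
sw $t2, (36) → M[36]=25
or $t2, $t6, 12 → $t2=196|12=204
lw $t4, (24) → $t4=M[24]=12
mul $t3, $t6, $t6 → $t3=196*196=38416
lw $t2, (52) → $t2=M[52]=49
halt.

25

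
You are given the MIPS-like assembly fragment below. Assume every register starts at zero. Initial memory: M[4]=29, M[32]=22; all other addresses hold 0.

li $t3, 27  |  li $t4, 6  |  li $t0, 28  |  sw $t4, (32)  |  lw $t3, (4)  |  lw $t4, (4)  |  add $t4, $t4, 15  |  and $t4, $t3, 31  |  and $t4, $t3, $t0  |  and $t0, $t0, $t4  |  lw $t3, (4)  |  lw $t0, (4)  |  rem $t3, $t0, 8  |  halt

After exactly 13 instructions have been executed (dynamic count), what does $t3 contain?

5

li $t3, 27 → $t3=27
li $t4, 6 → $t4=6
li $t0, 28 → $t0=28
sw $t4, (32) → M[32]=6
lw $t3, (4) → $t3=M[4]=29
lw $t4, (4) → $t4=M[4]=29
add $t4, $t4, 15 → $t4=29+15=44
and $t4, $t3, 31 → $t4=29&31=29
and $t4, $t3, $t0 → $t4=29&28=28
and $t0, $t0, $t4 → $t0=28&28=28
lw $t3, (4) → $t3=M[4]=29
lw $t0, (4) → $t0=M[4]=29
rem $t3, $t0, 8 → $t3=29%8=5
After step 13: $t3 = 5.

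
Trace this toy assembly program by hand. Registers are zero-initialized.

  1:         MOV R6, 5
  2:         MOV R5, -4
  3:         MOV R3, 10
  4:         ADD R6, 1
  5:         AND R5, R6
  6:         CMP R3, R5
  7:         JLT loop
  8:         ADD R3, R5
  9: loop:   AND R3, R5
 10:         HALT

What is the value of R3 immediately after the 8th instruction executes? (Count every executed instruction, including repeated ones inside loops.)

14

R6=5
R5=-4
R3=10
R6=5+1=6
R5=(-4)&6=4
CMP R3, R5  (cmp 10,4)
JLT loop: not taken
R3=10+4=14
After step 8: R3 = 14.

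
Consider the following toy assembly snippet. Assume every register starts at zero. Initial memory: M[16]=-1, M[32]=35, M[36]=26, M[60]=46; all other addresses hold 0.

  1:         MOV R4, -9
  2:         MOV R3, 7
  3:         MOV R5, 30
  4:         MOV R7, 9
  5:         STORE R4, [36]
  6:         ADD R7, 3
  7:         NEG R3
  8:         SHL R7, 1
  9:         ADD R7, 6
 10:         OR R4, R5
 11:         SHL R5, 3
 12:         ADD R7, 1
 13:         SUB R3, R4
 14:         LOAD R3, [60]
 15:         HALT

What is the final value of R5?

MOV R4, -9 → R4=-9
MOV R3, 7 → R3=7
MOV R5, 30 → R5=30
MOV R7, 9 → R7=9
STORE R4, [36] → M[36]=-9
ADD R7, 3 → R7=9+3=12
NEG R3 → R3=-(7)=-7
SHL R7, 1 → R7=12<<1=24
ADD R7, 6 → R7=24+6=30
OR R4, R5 → R4=(-9)|30=-1
SHL R5, 3 → R5=30<<3=240
ADD R7, 1 → R7=30+1=31
SUB R3, R4 → R3=(-7)-(-1)=-6
LOAD R3, [60] → R3=M[60]=46
halt.

240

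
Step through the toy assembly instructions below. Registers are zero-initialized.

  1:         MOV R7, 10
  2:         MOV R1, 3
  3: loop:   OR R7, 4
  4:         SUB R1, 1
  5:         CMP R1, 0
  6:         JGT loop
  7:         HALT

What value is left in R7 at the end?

MOV R7, 10 → R7=10
MOV R1, 3 → R1=3
OR R7, 4 → R7=10|4=14
SUB R1, 1 → R1=3-1=2
CMP R1, 0  (cmp 2,0)
JGT loop: taken
OR R7, 4 → R7=14|4=14
SUB R1, 1 → R1=2-1=1
CMP R1, 0  (cmp 1,0)
JGT loop: taken
OR R7, 4 → R7=14|4=14
SUB R1, 1 → R1=1-1=0
CMP R1, 0  (cmp 0,0)
JGT loop: not taken
halt.

14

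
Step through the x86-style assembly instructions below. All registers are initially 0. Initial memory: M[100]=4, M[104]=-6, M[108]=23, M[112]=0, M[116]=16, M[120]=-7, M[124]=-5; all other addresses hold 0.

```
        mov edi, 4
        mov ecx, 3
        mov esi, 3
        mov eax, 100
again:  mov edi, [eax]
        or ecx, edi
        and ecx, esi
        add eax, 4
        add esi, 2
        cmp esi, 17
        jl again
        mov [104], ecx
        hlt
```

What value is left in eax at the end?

128

mov edi, 4 → edi=4
mov ecx, 3 → ecx=3
mov esi, 3 → esi=3
mov eax, 100 → eax=100
mov edi, [eax] → edi=M[100]=4
or ecx, edi → ecx=3|4=7
and ecx, esi → ecx=7&3=3
add eax, 4 → eax=100+4=104
add esi, 2 → esi=3+2=5
cmp esi, 17  (cmp 5,17)
jl again: taken
mov edi, [eax] → edi=M[104]=-6
or ecx, edi → ecx=3|(-6)=-5
and ecx, esi → ecx=(-5)&5=1
add eax, 4 → eax=104+4=108
add esi, 2 → esi=5+2=7
cmp esi, 17  (cmp 7,17)
jl again: taken
mov edi, [eax] → edi=M[108]=23
or ecx, edi → ecx=1|23=23
and ecx, esi → ecx=23&7=7
add eax, 4 → eax=108+4=112
add esi, 2 → esi=7+2=9
cmp esi, 17  (cmp 9,17)
jl again: taken
mov edi, [eax] → edi=M[112]=0
or ecx, edi → ecx=7|0=7
and ecx, esi → ecx=7&9=1
add eax, 4 → eax=112+4=116
add esi, 2 → esi=9+2=11
cmp esi, 17  (cmp 11,17)
jl again: taken
mov edi, [eax] → edi=M[116]=16
or ecx, edi → ecx=1|16=17
and ecx, esi → ecx=17&11=1
add eax, 4 → eax=116+4=120
add esi, 2 → esi=11+2=13
cmp esi, 17  (cmp 13,17)
jl again: taken
mov edi, [eax] → edi=M[120]=-7
or ecx, edi → ecx=1|(-7)=-7
and ecx, esi → ecx=(-7)&13=9
add eax, 4 → eax=120+4=124
add esi, 2 → esi=13+2=15
cmp esi, 17  (cmp 15,17)
jl again: taken
mov edi, [eax] → edi=M[124]=-5
or ecx, edi → ecx=9|(-5)=-5
and ecx, esi → ecx=(-5)&15=11
add eax, 4 → eax=124+4=128
add esi, 2 → esi=15+2=17
cmp esi, 17  (cmp 17,17)
jl again: not taken
mov [104], ecx → M[104]=11
halt.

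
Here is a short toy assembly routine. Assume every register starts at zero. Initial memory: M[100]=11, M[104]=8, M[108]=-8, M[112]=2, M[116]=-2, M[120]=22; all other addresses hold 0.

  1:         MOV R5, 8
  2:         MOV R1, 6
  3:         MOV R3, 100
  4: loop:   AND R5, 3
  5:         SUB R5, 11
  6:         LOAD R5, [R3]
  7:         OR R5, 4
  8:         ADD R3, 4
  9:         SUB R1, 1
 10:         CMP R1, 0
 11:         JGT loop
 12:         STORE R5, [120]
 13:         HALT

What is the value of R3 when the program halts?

R5=8
R1=6
R3=100
R5=8&3=0
R5=0-11=-11
R5=M[100]=11
R5=11|4=15
R3=100+4=104
R1=6-1=5
CMP R1, 0  (cmp 5,0)
JGT loop: taken
R5=15&3=3
R5=3-11=-8
R5=M[104]=8
R5=8|4=12
R3=104+4=108
R1=5-1=4
CMP R1, 0  (cmp 4,0)
JGT loop: taken
R5=12&3=0
R5=0-11=-11
R5=M[108]=-8
R5=(-8)|4=-4
R3=108+4=112
R1=4-1=3
CMP R1, 0  (cmp 3,0)
JGT loop: taken
R5=(-4)&3=0
R5=0-11=-11
R5=M[112]=2
R5=2|4=6
R3=112+4=116
R1=3-1=2
CMP R1, 0  (cmp 2,0)
JGT loop: taken
R5=6&3=2
R5=2-11=-9
R5=M[116]=-2
R5=(-2)|4=-2
R3=116+4=120
R1=2-1=1
CMP R1, 0  (cmp 1,0)
JGT loop: taken
R5=(-2)&3=2
R5=2-11=-9
R5=M[120]=22
R5=22|4=22
R3=120+4=124
R1=1-1=0
CMP R1, 0  (cmp 0,0)
JGT loop: not taken
STORE R5, [120] → M[120]=22
halt.

124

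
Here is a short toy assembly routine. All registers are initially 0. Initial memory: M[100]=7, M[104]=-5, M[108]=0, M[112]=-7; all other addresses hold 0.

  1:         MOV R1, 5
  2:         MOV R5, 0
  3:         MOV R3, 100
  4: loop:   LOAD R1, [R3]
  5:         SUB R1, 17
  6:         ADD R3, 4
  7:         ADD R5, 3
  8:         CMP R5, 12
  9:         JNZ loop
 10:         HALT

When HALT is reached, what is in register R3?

116

R1=5
R5=0
R3=100
R1=M[100]=7
R1=7-17=-10
R3=100+4=104
R5=0+3=3
CMP R5, 12  (cmp 3,12)
JNZ loop: taken
R1=M[104]=-5
R1=(-5)-17=-22
R3=104+4=108
R5=3+3=6
CMP R5, 12  (cmp 6,12)
JNZ loop: taken
R1=M[108]=0
R1=0-17=-17
R3=108+4=112
R5=6+3=9
CMP R5, 12  (cmp 9,12)
JNZ loop: taken
R1=M[112]=-7
R1=(-7)-17=-24
R3=112+4=116
R5=9+3=12
CMP R5, 12  (cmp 12,12)
JNZ loop: not taken
halt.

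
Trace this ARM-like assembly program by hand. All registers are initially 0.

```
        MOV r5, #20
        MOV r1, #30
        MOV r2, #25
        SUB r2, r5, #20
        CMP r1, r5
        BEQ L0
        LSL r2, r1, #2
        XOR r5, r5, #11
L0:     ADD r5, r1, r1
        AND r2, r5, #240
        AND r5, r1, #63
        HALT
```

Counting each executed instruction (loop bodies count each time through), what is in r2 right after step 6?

after MOV r5, #20: r5=20
after MOV r1, #30: r1=30
after MOV r2, #25: r2=25
after SUB r2, r5, #20: r2=20-20=0
CMP r1, r5  (cmp 30,20)
BEQ L0: not taken
After step 6: r2 = 0.

0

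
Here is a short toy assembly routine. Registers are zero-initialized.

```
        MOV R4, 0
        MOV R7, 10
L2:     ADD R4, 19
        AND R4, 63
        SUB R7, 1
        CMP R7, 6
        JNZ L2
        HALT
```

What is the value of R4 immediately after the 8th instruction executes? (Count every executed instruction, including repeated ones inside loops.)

38

after MOV R4, 0: R4=0
after MOV R7, 10: R7=10
after ADD R4, 19: R4=0+19=19
after AND R4, 63: R4=19&63=19
after SUB R7, 1: R7=10-1=9
CMP R7, 6  (cmp 9,6)
JNZ L2: taken
after ADD R4, 19: R4=19+19=38
After step 8: R4 = 38.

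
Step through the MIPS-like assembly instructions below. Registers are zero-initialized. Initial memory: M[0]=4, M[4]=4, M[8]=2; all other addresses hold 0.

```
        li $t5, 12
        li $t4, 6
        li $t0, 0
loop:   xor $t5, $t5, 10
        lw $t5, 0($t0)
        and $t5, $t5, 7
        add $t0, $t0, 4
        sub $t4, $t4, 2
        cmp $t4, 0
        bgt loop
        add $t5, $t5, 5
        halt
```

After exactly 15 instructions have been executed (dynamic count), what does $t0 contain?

8

after li $t5, 12: $t5=12
after li $t4, 6: $t4=6
after li $t0, 0: $t0=0
after xor $t5, $t5, 10: $t5=12^10=6
after lw $t5, 0($t0): $t5=M[0]=4
after and $t5, $t5, 7: $t5=4&7=4
after add $t0, $t0, 4: $t0=0+4=4
after sub $t4, $t4, 2: $t4=6-2=4
cmp $t4, 0  (cmp 4,0)
bgt loop: taken
after xor $t5, $t5, 10: $t5=4^10=14
after lw $t5, 0($t0): $t5=M[4]=4
after and $t5, $t5, 7: $t5=4&7=4
after add $t0, $t0, 4: $t0=4+4=8
after sub $t4, $t4, 2: $t4=4-2=2
After step 15: $t0 = 8.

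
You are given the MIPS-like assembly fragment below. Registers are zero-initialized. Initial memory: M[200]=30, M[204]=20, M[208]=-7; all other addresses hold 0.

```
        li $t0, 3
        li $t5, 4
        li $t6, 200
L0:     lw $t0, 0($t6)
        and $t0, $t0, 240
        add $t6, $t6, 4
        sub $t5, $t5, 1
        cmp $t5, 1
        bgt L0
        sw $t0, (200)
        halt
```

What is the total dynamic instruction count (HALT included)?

after li $t0, 3: $t0=3
after li $t5, 4: $t5=4
after li $t6, 200: $t6=200
after lw $t0, 0($t6): $t0=M[200]=30
after and $t0, $t0, 240: $t0=30&240=16
after add $t6, $t6, 4: $t6=200+4=204
after sub $t5, $t5, 1: $t5=4-1=3
cmp $t5, 1  (cmp 3,1)
bgt L0: taken
after lw $t0, 0($t6): $t0=M[204]=20
after and $t0, $t0, 240: $t0=20&240=16
after add $t6, $t6, 4: $t6=204+4=208
after sub $t5, $t5, 1: $t5=3-1=2
cmp $t5, 1  (cmp 2,1)
bgt L0: taken
after lw $t0, 0($t6): $t0=M[208]=-7
after and $t0, $t0, 240: $t0=(-7)&240=240
after add $t6, $t6, 4: $t6=208+4=212
after sub $t5, $t5, 1: $t5=2-1=1
cmp $t5, 1  (cmp 1,1)
bgt L0: not taken
sw $t0, (200) → M[200]=240
halt.
Total executed instructions: 23.

23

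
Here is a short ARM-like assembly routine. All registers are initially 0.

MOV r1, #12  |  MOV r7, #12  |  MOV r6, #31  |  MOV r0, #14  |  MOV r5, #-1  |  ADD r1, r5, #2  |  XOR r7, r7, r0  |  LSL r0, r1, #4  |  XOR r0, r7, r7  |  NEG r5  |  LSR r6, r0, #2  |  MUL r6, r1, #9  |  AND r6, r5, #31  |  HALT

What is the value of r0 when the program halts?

r1=12
r7=12
r6=31
r0=14
r5=-1
r1=(-1)+2=1
r7=12^14=2
r0=1<<4=16
r0=2^2=0
r5=-(-1)=1
r6=0>>2=0
r6=1*9=9
r6=1&31=1
halt.

0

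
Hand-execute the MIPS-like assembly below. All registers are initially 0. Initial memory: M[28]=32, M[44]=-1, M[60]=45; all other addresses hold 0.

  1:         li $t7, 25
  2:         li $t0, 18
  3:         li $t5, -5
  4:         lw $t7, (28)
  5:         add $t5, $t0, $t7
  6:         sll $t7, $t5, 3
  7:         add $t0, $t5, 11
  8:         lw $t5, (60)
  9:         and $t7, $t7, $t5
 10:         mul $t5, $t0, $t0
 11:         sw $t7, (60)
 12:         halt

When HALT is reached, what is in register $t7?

0

after li $t7, 25: $t7=25
after li $t0, 18: $t0=18
after li $t5, -5: $t5=-5
after lw $t7, (28): $t7=M[28]=32
after add $t5, $t0, $t7: $t5=18+32=50
after sll $t7, $t5, 3: $t7=50<<3=400
after add $t0, $t5, 11: $t0=50+11=61
after lw $t5, (60): $t5=M[60]=45
after and $t7, $t7, $t5: $t7=400&45=0
after mul $t5, $t0, $t0: $t5=61*61=3721
sw $t7, (60) → M[60]=0
halt.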